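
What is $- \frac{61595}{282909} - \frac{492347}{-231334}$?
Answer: $\frac{125040379693}{65446470606} \approx 1.9106$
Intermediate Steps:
$- \frac{61595}{282909} - \frac{492347}{-231334} = \left(-61595\right) \frac{1}{282909} - - \frac{492347}{231334} = - \frac{61595}{282909} + \frac{492347}{231334} = \frac{125040379693}{65446470606}$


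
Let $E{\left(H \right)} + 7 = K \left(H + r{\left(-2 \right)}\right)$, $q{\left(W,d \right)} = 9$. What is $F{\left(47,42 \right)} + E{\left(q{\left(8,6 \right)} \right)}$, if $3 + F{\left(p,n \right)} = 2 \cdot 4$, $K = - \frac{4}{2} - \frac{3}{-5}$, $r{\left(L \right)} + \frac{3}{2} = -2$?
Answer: $- \frac{97}{10} \approx -9.7$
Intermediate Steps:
$r{\left(L \right)} = - \frac{7}{2}$ ($r{\left(L \right)} = - \frac{3}{2} - 2 = - \frac{7}{2}$)
$K = - \frac{7}{5}$ ($K = \left(-4\right) \frac{1}{2} - - \frac{3}{5} = -2 + \frac{3}{5} = - \frac{7}{5} \approx -1.4$)
$F{\left(p,n \right)} = 5$ ($F{\left(p,n \right)} = -3 + 2 \cdot 4 = -3 + 8 = 5$)
$E{\left(H \right)} = - \frac{21}{10} - \frac{7 H}{5}$ ($E{\left(H \right)} = -7 - \frac{7 \left(H - \frac{7}{2}\right)}{5} = -7 - \frac{7 \left(- \frac{7}{2} + H\right)}{5} = -7 - \left(- \frac{49}{10} + \frac{7 H}{5}\right) = - \frac{21}{10} - \frac{7 H}{5}$)
$F{\left(47,42 \right)} + E{\left(q{\left(8,6 \right)} \right)} = 5 - \frac{147}{10} = - \frac{97}{10}$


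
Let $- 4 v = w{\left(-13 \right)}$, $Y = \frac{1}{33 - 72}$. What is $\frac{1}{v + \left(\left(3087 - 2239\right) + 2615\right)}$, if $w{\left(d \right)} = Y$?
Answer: $\frac{156}{540229} \approx 0.00028877$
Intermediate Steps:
$Y = - \frac{1}{39}$ ($Y = \frac{1}{-39} = - \frac{1}{39} \approx -0.025641$)
$w{\left(d \right)} = - \frac{1}{39}$
$v = \frac{1}{156}$ ($v = \left(- \frac{1}{4}\right) \left(- \frac{1}{39}\right) = \frac{1}{156} \approx 0.0064103$)
$\frac{1}{v + \left(\left(3087 - 2239\right) + 2615\right)} = \frac{1}{\frac{1}{156} + \left(\left(3087 - 2239\right) + 2615\right)} = \frac{1}{\frac{1}{156} + \left(848 + 2615\right)} = \frac{1}{\frac{1}{156} + 3463} = \frac{1}{\frac{540229}{156}} = \frac{156}{540229}$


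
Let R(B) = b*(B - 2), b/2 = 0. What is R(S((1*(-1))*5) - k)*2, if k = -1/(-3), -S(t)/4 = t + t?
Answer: 0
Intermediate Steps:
b = 0 (b = 2*0 = 0)
S(t) = -8*t (S(t) = -4*(t + t) = -8*t)
k = ⅓ (k = -1*(-⅓) = ⅓ ≈ 0.33333)
R(B) = 0 (R(B) = 0*(B - 2) = 0*(-2 + B) = 0)
R(S((1*(-1))*5) - k)*2 = 0*2 = 0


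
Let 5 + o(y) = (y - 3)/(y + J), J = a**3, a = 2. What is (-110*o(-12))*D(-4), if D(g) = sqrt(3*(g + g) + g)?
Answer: 275*I*sqrt(7) ≈ 727.58*I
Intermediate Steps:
J = 8 (J = 2**3 = 8)
o(y) = -5 + (-3 + y)/(8 + y) (o(y) = -5 + (y - 3)/(y + 8) = -5 + (-3 + y)/(8 + y))
D(g) = sqrt(7)*sqrt(g) (D(g) = sqrt(3*(2*g) + g) = sqrt(6*g + g) = sqrt(7*g) = sqrt(7)*sqrt(g))
(-110*o(-12))*D(-4) = (-110*(-43 - 4*(-12))/(8 - 12))*(sqrt(7)*sqrt(-4)) = (-110*(-43 + 48)/(-4))*(sqrt(7)*(2*I)) = (-(-55)*5/2)*(2*I*sqrt(7)) = (-110*(-5/4))*(2*I*sqrt(7)) = 275*(2*I*sqrt(7))/2 = 275*I*sqrt(7)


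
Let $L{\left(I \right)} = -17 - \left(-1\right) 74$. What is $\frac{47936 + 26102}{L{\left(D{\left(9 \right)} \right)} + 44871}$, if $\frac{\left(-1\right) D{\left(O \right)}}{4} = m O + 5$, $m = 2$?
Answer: $\frac{37019}{22464} \approx 1.6479$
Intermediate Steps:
$D{\left(O \right)} = -20 - 8 O$ ($D{\left(O \right)} = - 4 \left(2 O + 5\right) = - 4 \left(5 + 2 O\right) = -20 - 8 O$)
$L{\left(I \right)} = 57$ ($L{\left(I \right)} = -17 - -74 = -17 + 74 = 57$)
$\frac{47936 + 26102}{L{\left(D{\left(9 \right)} \right)} + 44871} = \frac{47936 + 26102}{57 + 44871} = \frac{74038}{44928} = 74038 \cdot \frac{1}{44928} = \frac{37019}{22464}$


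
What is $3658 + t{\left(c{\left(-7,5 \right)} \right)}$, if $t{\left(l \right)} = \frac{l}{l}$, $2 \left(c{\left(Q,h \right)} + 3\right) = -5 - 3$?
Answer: $3659$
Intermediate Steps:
$c{\left(Q,h \right)} = -7$ ($c{\left(Q,h \right)} = -3 + \frac{-5 - 3}{2} = -3 + \frac{1}{2} \left(-8\right) = -3 - 4 = -7$)
$t{\left(l \right)} = 1$
$3658 + t{\left(c{\left(-7,5 \right)} \right)} = 3658 + 1 = 3659$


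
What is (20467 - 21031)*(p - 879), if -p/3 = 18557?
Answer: 31894200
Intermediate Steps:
p = -55671 (p = -3*18557 = -55671)
(20467 - 21031)*(p - 879) = (20467 - 21031)*(-55671 - 879) = -564*(-56550) = 31894200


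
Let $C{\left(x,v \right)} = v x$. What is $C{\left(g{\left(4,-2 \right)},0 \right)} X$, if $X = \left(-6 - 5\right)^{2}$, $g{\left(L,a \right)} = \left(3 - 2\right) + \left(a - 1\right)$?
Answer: $0$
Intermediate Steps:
$g{\left(L,a \right)} = a$ ($g{\left(L,a \right)} = 1 + \left(-1 + a\right) = a$)
$X = 121$ ($X = \left(-11\right)^{2} = 121$)
$C{\left(g{\left(4,-2 \right)},0 \right)} X = 0 \left(-2\right) 121 = 0 \cdot 121 = 0$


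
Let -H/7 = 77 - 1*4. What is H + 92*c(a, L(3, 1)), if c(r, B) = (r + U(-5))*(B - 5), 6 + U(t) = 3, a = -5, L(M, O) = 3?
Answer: 961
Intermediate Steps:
U(t) = -3 (U(t) = -6 + 3 = -3)
H = -511 (H = -7*(77 - 1*4) = -7*(77 - 4) = -7*73 = -511)
c(r, B) = (-5 + B)*(-3 + r) (c(r, B) = (r - 3)*(B - 5) = (-3 + r)*(-5 + B) = (-5 + B)*(-3 + r))
H + 92*c(a, L(3, 1)) = -511 + 92*(15 - 5*(-5) - 3*3 + 3*(-5)) = -511 + 92*(15 + 25 - 9 - 15) = -511 + 92*16 = -511 + 1472 = 961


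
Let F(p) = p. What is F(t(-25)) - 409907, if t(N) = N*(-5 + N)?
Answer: -409157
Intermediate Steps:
F(t(-25)) - 409907 = -25*(-5 - 25) - 409907 = -25*(-30) - 409907 = 750 - 409907 = -409157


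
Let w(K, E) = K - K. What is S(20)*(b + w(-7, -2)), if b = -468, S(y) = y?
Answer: -9360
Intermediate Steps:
w(K, E) = 0
S(20)*(b + w(-7, -2)) = 20*(-468 + 0) = 20*(-468) = -9360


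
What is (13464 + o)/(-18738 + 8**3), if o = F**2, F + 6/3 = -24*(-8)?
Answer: -24782/9113 ≈ -2.7194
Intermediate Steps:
F = 190 (F = -2 - 24*(-8) = -2 + 192 = 190)
o = 36100 (o = 190**2 = 36100)
(13464 + o)/(-18738 + 8**3) = (13464 + 36100)/(-18738 + 8**3) = 49564/(-18738 + 512) = 49564/(-18226) = 49564*(-1/18226) = -24782/9113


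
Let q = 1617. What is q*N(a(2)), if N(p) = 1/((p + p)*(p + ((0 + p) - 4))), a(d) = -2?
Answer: 1617/32 ≈ 50.531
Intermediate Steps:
N(p) = 1/(2*p*(-4 + 2*p)) (N(p) = 1/((2*p)*(p + (p - 4))) = 1/((2*p)*(p + (-4 + p))) = 1/((2*p)*(-4 + 2*p)) = 1/(2*p*(-4 + 2*p)))
q*N(a(2)) = 1617*((¼)/(-2*(-2 - 2))) = 1617*((¼)*(-½)/(-4)) = 1617*((¼)*(-½)*(-¼)) = 1617*(1/32) = 1617/32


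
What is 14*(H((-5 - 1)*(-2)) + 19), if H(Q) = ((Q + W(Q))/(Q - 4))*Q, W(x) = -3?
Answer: 455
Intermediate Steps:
H(Q) = Q*(-3 + Q)/(-4 + Q) (H(Q) = ((Q - 3)/(Q - 4))*Q = ((-3 + Q)/(-4 + Q))*Q = Q*(-3 + Q)/(-4 + Q))
14*(H((-5 - 1)*(-2)) + 19) = 14*(((-5 - 1)*(-2))*(-3 + (-5 - 1)*(-2))/(-4 + (-5 - 1)*(-2)) + 19) = 14*((-6*(-2))*(-3 - 6*(-2))/(-4 - 6*(-2)) + 19) = 14*(12*(-3 + 12)/(-4 + 12) + 19) = 14*(12*9/8 + 19) = 14*(12*(1/8)*9 + 19) = 14*(27/2 + 19) = 14*(65/2) = 455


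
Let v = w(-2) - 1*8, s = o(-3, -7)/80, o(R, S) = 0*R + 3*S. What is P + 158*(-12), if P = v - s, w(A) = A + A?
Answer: -152619/80 ≈ -1907.7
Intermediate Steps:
w(A) = 2*A
o(R, S) = 3*S (o(R, S) = 0 + 3*S = 3*S)
s = -21/80 (s = (3*(-7))/80 = -21*1/80 = -21/80 ≈ -0.26250)
v = -12 (v = 2*(-2) - 1*8 = -4 - 8 = -12)
P = -939/80 (P = -12 - 1*(-21/80) = -12 + 21/80 = -939/80 ≈ -11.738)
P + 158*(-12) = -939/80 + 158*(-12) = -939/80 - 1896 = -152619/80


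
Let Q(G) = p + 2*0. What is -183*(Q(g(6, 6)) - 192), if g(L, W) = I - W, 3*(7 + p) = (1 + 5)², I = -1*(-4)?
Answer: 34221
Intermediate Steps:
I = 4
p = 5 (p = -7 + (1 + 5)²/3 = -7 + (⅓)*6² = -7 + (⅓)*36 = -7 + 12 = 5)
g(L, W) = 4 - W
Q(G) = 5 (Q(G) = 5 + 2*0 = 5 + 0 = 5)
-183*(Q(g(6, 6)) - 192) = -183*(5 - 192) = -183*(-187) = 34221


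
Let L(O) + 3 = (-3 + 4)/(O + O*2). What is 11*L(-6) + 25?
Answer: -155/18 ≈ -8.6111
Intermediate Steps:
L(O) = -3 + 1/(3*O) (L(O) = -3 + (-3 + 4)/(O + O*2) = -3 + 1/(O + 2*O) = -3 + 1/(3*O))
11*L(-6) + 25 = 11*(-3 + (⅓)/(-6)) + 25 = 11*(-3 + (⅓)*(-⅙)) + 25 = 11*(-3 - 1/18) + 25 = 11*(-55/18) + 25 = -605/18 + 25 = -155/18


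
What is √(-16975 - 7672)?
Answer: 7*I*√503 ≈ 156.99*I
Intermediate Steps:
√(-16975 - 7672) = √(-24647) = 7*I*√503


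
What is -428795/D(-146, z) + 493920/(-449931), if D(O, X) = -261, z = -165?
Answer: 64266416675/39143997 ≈ 1641.8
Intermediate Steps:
-428795/D(-146, z) + 493920/(-449931) = -428795/(-261) + 493920/(-449931) = -428795*(-1/261) + 493920*(-1/449931) = 428795/261 - 164640/149977 = 64266416675/39143997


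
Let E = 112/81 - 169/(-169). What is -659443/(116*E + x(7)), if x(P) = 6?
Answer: -53414883/22874 ≈ -2335.2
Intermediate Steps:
E = 193/81 (E = 112*(1/81) - 169*(-1/169) = 112/81 + 1 = 193/81 ≈ 2.3827)
-659443/(116*E + x(7)) = -659443/(116*(193/81) + 6) = -659443/(22388/81 + 6) = -659443/22874/81 = -659443*81/22874 = -53414883/22874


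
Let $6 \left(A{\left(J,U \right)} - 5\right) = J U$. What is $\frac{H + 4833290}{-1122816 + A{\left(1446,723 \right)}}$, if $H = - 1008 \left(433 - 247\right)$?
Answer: $- \frac{2322901}{474284} \approx -4.8977$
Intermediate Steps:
$A{\left(J,U \right)} = 5 + \frac{J U}{6}$
$H = -187488$ ($H = \left(-1008\right) 186 = -187488$)
$\frac{H + 4833290}{-1122816 + A{\left(1446,723 \right)}} = \frac{-187488 + 4833290}{-1122816 + \left(5 + \frac{1}{6} \cdot 1446 \cdot 723\right)} = \frac{4645802}{-1122816 + \left(5 + 174243\right)} = \frac{4645802}{-1122816 + 174248} = \frac{4645802}{-948568} = 4645802 \left(- \frac{1}{948568}\right) = - \frac{2322901}{474284}$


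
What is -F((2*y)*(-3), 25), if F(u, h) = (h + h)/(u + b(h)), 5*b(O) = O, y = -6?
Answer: -50/41 ≈ -1.2195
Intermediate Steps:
b(O) = O/5
F(u, h) = 2*h/(u + h/5) (F(u, h) = (h + h)/(u + h/5) = (2*h)/(u + h/5) = 2*h/(u + h/5))
-F((2*y)*(-3), 25) = -10*25/(25 + 5*((2*(-6))*(-3))) = -10*25/(25 + 5*(-12*(-3))) = -10*25/(25 + 5*36) = -10*25/(25 + 180) = -10*25/205 = -1*50/41 = -50/41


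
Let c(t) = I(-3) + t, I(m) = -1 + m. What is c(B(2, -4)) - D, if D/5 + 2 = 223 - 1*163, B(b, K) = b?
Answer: -292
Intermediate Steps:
D = 290 (D = -10 + 5*(223 - 1*163) = -10 + 5*(223 - 163) = -10 + 5*60 = -10 + 300 = 290)
c(t) = -4 + t (c(t) = (-1 - 3) + t = -4 + t)
c(B(2, -4)) - D = (-4 + 2) - 1*290 = -2 - 290 = -292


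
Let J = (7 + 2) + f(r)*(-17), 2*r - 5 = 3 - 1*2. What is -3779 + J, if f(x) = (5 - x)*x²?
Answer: -4076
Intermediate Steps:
r = 3 (r = 5/2 + (3 - 1*2)/2 = 5/2 + (3 - 2)/2 = 5/2 + (½)*1 = 5/2 + ½ = 3)
f(x) = x²*(5 - x)
J = -297 (J = (7 + 2) + (3²*(5 - 1*3))*(-17) = 9 + (9*(5 - 3))*(-17) = 9 + (9*2)*(-17) = 9 + 18*(-17) = 9 - 306 = -297)
-3779 + J = -3779 - 297 = -4076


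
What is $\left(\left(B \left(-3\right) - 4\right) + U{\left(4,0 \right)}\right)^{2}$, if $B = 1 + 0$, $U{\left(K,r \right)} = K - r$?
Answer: $9$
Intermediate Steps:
$B = 1$
$\left(\left(B \left(-3\right) - 4\right) + U{\left(4,0 \right)}\right)^{2} = \left(\left(1 \left(-3\right) - 4\right) + \left(4 - 0\right)\right)^{2} = \left(\left(-3 - 4\right) + \left(4 + 0\right)\right)^{2} = \left(-7 + 4\right)^{2} = \left(-3\right)^{2} = 9$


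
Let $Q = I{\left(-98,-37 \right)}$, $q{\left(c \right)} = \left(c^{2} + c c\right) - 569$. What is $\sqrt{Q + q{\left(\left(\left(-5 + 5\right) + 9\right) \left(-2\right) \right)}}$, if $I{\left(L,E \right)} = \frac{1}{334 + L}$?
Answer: $\frac{\sqrt{1100055}}{118} \approx 8.8884$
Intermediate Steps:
$q{\left(c \right)} = -569 + 2 c^{2}$ ($q{\left(c \right)} = \left(c^{2} + c^{2}\right) - 569 = 2 c^{2} - 569 = -569 + 2 c^{2}$)
$Q = \frac{1}{236}$ ($Q = \frac{1}{334 - 98} = \frac{1}{236} \approx 0.0042373$)
$\sqrt{Q + q{\left(\left(\left(-5 + 5\right) + 9\right) \left(-2\right) \right)}} = \sqrt{\frac{1}{236} - \left(569 - 2 \left(\left(\left(-5 + 5\right) + 9\right) \left(-2\right)\right)^{2}\right)} = \sqrt{\frac{1}{236} - \left(569 - 2 \left(\left(0 + 9\right) \left(-2\right)\right)^{2}\right)} = \sqrt{\frac{1}{236} - \left(569 - 2 \left(9 \left(-2\right)\right)^{2}\right)} = \sqrt{\frac{1}{236} - \left(569 - 2 \left(-18\right)^{2}\right)} = \sqrt{\frac{1}{236} + \left(-569 + 2 \cdot 324\right)} = \sqrt{\frac{1}{236} + \left(-569 + 648\right)} = \sqrt{\frac{1}{236} + 79} = \sqrt{\frac{18645}{236}} = \frac{\sqrt{1100055}}{118}$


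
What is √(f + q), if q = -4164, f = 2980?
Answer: 4*I*√74 ≈ 34.409*I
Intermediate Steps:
√(f + q) = √(2980 - 4164) = √(-1184) = 4*I*√74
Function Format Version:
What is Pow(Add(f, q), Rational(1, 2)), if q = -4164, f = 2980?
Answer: Mul(4, I, Pow(74, Rational(1, 2))) ≈ Mul(34.409, I)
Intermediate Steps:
Pow(Add(f, q), Rational(1, 2)) = Pow(Add(2980, -4164), Rational(1, 2)) = Pow(-1184, Rational(1, 2)) = Mul(4, I, Pow(74, Rational(1, 2)))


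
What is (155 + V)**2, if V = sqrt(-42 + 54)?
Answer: 24037 + 620*sqrt(3) ≈ 25111.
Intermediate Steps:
V = 2*sqrt(3) (V = sqrt(12) = 2*sqrt(3) ≈ 3.4641)
(155 + V)**2 = (155 + 2*sqrt(3))**2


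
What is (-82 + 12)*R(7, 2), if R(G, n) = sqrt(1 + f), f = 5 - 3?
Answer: -70*sqrt(3) ≈ -121.24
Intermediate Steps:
f = 2
R(G, n) = sqrt(3) (R(G, n) = sqrt(1 + 2) = sqrt(3))
(-82 + 12)*R(7, 2) = (-82 + 12)*sqrt(3) = -70*sqrt(3)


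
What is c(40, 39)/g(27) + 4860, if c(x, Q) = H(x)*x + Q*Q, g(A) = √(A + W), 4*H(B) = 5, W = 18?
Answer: 4860 + 1571*√5/15 ≈ 5094.2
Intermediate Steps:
H(B) = 5/4 (H(B) = (¼)*5 = 5/4)
g(A) = √(18 + A) (g(A) = √(A + 18) = √(18 + A))
c(x, Q) = Q² + 5*x/4 (c(x, Q) = 5*x/4 + Q*Q = 5*x/4 + Q² = Q² + 5*x/4)
c(40, 39)/g(27) + 4860 = (39² + (5/4)*40)/(√(18 + 27)) + 4860 = (1521 + 50)/(√45) + 4860 = 1571/((3*√5)) + 4860 = 1571*(√5/15) + 4860 = 1571*√5/15 + 4860 = 4860 + 1571*√5/15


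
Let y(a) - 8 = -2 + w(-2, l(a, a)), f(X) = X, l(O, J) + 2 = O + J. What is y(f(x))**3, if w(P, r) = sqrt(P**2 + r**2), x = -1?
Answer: 576 + 256*sqrt(5) ≈ 1148.4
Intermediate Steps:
l(O, J) = -2 + J + O (l(O, J) = -2 + (O + J) = -2 + (J + O) = -2 + J + O)
y(a) = 6 + sqrt(4 + (-2 + 2*a)**2) (y(a) = 8 + (-2 + sqrt((-2)**2 + (-2 + a + a)**2)) = 8 + (-2 + sqrt(4 + (-2 + 2*a)**2)) = 6 + sqrt(4 + (-2 + 2*a)**2))
y(f(x))**3 = (6 + 2*sqrt(1 + (-1 - 1)**2))**3 = (6 + 2*sqrt(1 + (-2)**2))**3 = (6 + 2*sqrt(1 + 4))**3 = (6 + 2*sqrt(5))**3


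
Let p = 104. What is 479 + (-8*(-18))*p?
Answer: 15455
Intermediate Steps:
479 + (-8*(-18))*p = 479 - 8*(-18)*104 = 479 + 144*104 = 479 + 14976 = 15455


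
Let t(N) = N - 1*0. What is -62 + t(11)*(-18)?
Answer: -260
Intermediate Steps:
t(N) = N (t(N) = N + 0 = N)
-62 + t(11)*(-18) = -62 + 11*(-18) = -62 - 198 = -260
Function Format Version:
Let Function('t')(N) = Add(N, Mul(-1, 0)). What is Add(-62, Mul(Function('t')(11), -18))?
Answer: -260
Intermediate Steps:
Function('t')(N) = N (Function('t')(N) = Add(N, 0) = N)
Add(-62, Mul(Function('t')(11), -18)) = Add(-62, Mul(11, -18)) = Add(-62, -198) = -260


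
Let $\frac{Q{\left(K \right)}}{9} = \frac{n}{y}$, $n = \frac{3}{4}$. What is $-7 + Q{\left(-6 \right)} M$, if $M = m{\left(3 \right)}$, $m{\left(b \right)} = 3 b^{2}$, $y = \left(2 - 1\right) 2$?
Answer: $\frac{673}{8} \approx 84.125$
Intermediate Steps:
$y = 2$ ($y = 1 \cdot 2 = 2$)
$n = \frac{3}{4}$ ($n = 3 \cdot \frac{1}{4} = \frac{3}{4} \approx 0.75$)
$M = 27$ ($M = 3 \cdot 3^{2} = 3 \cdot 9 = 27$)
$Q{\left(K \right)} = \frac{27}{8}$ ($Q{\left(K \right)} = 9 \frac{3}{4 \cdot 2} = 9 \cdot \frac{3}{4} \cdot \frac{1}{2} = 9 \cdot \frac{3}{8} = \frac{27}{8}$)
$-7 + Q{\left(-6 \right)} M = -7 + \frac{27}{8} \cdot 27 = -7 + \frac{729}{8} = \frac{673}{8}$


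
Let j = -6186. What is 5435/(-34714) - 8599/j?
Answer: 66221194/53685201 ≈ 1.2335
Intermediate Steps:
5435/(-34714) - 8599/j = 5435/(-34714) - 8599/(-6186) = 5435*(-1/34714) - 8599*(-1/6186) = -5435/34714 + 8599/6186 = 66221194/53685201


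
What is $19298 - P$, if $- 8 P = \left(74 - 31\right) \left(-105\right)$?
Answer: $\frac{149869}{8} \approx 18734.0$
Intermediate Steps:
$P = \frac{4515}{8}$ ($P = - \frac{\left(74 - 31\right) \left(-105\right)}{8} = - \frac{43 \left(-105\right)}{8} = \left(- \frac{1}{8}\right) \left(-4515\right) = \frac{4515}{8} \approx 564.38$)
$19298 - P = 19298 - \frac{4515}{8} = \frac{149869}{8}$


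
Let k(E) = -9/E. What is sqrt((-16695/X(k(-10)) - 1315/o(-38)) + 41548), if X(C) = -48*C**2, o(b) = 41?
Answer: 43*sqrt(12355473)/738 ≈ 204.81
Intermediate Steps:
sqrt((-16695/X(k(-10)) - 1315/o(-38)) + 41548) = sqrt((-16695/((-48*(-9/(-10))**2)) - 1315/41) + 41548) = sqrt((-16695/((-48*(-9*(-1/10))**2)) - 1315*1/41) + 41548) = sqrt((-16695/((-48*(9/10)**2)) - 1315/41) + 41548) = sqrt((-16695/((-48*81/100)) - 1315/41) + 41548) = sqrt((-16695/(-972/25) - 1315/41) + 41548) = sqrt((-16695*(-25/972) - 1315/41) + 41548) = sqrt((46375/108 - 1315/41) + 41548) = sqrt(1759355/4428 + 41548) = sqrt(185733899/4428) = 43*sqrt(12355473)/738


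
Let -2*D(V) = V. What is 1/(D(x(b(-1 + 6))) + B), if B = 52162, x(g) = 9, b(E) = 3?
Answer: 2/104315 ≈ 1.9173e-5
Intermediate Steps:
D(V) = -V/2
1/(D(x(b(-1 + 6))) + B) = 1/(-½*9 + 52162) = 1/(-9/2 + 52162) = 1/(104315/2) = 2/104315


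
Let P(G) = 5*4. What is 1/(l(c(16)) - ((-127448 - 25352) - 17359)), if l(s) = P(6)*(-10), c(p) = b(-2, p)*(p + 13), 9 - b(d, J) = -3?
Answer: 1/169959 ≈ 5.8838e-6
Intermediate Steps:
b(d, J) = 12 (b(d, J) = 9 - 1*(-3) = 9 + 3 = 12)
P(G) = 20
c(p) = 156 + 12*p (c(p) = 12*(p + 13) = 12*(13 + p) = 156 + 12*p)
l(s) = -200 (l(s) = 20*(-10) = -200)
1/(l(c(16)) - ((-127448 - 25352) - 17359)) = 1/(-200 - ((-127448 - 25352) - 17359)) = 1/(-200 - (-152800 - 17359)) = 1/(-200 - 1*(-170159)) = 1/(-200 + 170159) = 1/169959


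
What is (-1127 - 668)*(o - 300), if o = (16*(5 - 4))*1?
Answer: 509780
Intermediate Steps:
o = 16 (o = (16*1)*1 = 16*1 = 16)
(-1127 - 668)*(o - 300) = (-1127 - 668)*(16 - 300) = -1795*(-284) = 509780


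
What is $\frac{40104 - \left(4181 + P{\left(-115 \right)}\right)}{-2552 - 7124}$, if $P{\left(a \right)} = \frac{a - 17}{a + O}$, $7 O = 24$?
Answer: $- \frac{2550449}{686996} \approx -3.7125$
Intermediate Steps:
$O = \frac{24}{7}$ ($O = \frac{1}{7} \cdot 24 = \frac{24}{7} \approx 3.4286$)
$P{\left(a \right)} = \frac{-17 + a}{\frac{24}{7} + a}$ ($P{\left(a \right)} = \frac{a - 17}{a + \frac{24}{7}} = \frac{-17 + a}{\frac{24}{7} + a}$)
$\frac{40104 - \left(4181 + P{\left(-115 \right)}\right)}{-2552 - 7124} = \frac{40104 - \left(4181 + \frac{7 \left(-17 - 115\right)}{24 + 7 \left(-115\right)}\right)}{-2552 - 7124} = \frac{40104 - \left(4181 + 7 \frac{1}{24 - 805} \left(-132\right)\right)}{-9676} = \left(40104 - \left(4181 + 7 \frac{1}{-781} \left(-132\right)\right)\right) \left(- \frac{1}{9676}\right) = \left(40104 - \left(4181 + 7 \left(- \frac{1}{781}\right) \left(-132\right)\right)\right) \left(- \frac{1}{9676}\right) = \left(40104 - \frac{296935}{71}\right) \left(- \frac{1}{9676}\right) = \frac{2550449}{71} \left(- \frac{1}{9676}\right) = - \frac{2550449}{686996}$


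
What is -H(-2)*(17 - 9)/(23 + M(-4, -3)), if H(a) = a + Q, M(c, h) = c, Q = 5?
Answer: -24/19 ≈ -1.2632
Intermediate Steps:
H(a) = 5 + a (H(a) = a + 5 = 5 + a)
-H(-2)*(17 - 9)/(23 + M(-4, -3)) = -(5 - 2)*(17 - 9)/(23 - 4) = -3*8/19 = -1*24/19 = -24/19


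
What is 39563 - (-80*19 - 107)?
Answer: 41190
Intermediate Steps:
39563 - (-80*19 - 107) = 39563 - (-1520 - 107) = 39563 - 1*(-1627) = 39563 + 1627 = 41190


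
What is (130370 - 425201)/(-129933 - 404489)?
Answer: 294831/534422 ≈ 0.55168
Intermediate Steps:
(130370 - 425201)/(-129933 - 404489) = -294831/(-534422) = -294831*(-1/534422) = 294831/534422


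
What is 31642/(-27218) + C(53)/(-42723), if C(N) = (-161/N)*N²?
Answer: -559794986/581417307 ≈ -0.96281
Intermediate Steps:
C(N) = -161*N
31642/(-27218) + C(53)/(-42723) = 31642/(-27218) - 161*53/(-42723) = 31642*(-1/27218) - 8533*(-1/42723) = -15821/13609 + 8533/42723 = -559794986/581417307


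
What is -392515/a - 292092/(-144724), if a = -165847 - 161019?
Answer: 38070321133/11826338746 ≈ 3.2191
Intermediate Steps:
a = -326866
-392515/a - 292092/(-144724) = -392515/(-326866) - 292092/(-144724) = -392515*(-1/326866) - 292092*(-1/144724) = 392515/326866 + 73023/36181 = 38070321133/11826338746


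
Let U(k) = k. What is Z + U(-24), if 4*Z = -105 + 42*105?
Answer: 4209/4 ≈ 1052.3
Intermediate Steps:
Z = 4305/4 (Z = (-105 + 42*105)/4 = (-105 + 4410)/4 = (¼)*4305 = 4305/4 ≈ 1076.3)
Z + U(-24) = 4305/4 - 24 = 4209/4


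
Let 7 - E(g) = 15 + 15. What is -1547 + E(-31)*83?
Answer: -3456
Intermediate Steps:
E(g) = -23 (E(g) = 7 - (15 + 15) = 7 - 1*30 = 7 - 30 = -23)
-1547 + E(-31)*83 = -1547 - 23*83 = -1547 - 1909 = -3456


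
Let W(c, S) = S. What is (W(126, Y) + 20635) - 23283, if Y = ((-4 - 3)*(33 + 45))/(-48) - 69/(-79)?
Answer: -1665795/632 ≈ -2635.8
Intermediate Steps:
Y = 7741/632 (Y = -7*78*(-1/48) - 69*(-1/79) = -546*(-1/48) + 69/79 = 91/8 + 69/79 = 7741/632 ≈ 12.248)
(W(126, Y) + 20635) - 23283 = (7741/632 + 20635) - 23283 = 13049061/632 - 23283 = -1665795/632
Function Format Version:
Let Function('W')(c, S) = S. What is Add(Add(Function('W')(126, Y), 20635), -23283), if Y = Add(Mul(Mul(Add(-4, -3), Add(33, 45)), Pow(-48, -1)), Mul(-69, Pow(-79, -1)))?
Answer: Rational(-1665795, 632) ≈ -2635.8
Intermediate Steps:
Y = Rational(7741, 632) (Y = Add(Mul(Mul(-7, 78), Rational(-1, 48)), Mul(-69, Rational(-1, 79))) = Add(Mul(-546, Rational(-1, 48)), Rational(69, 79)) = Add(Rational(91, 8), Rational(69, 79)) = Rational(7741, 632) ≈ 12.248)
Add(Add(Function('W')(126, Y), 20635), -23283) = Add(Add(Rational(7741, 632), 20635), -23283) = Add(Rational(13049061, 632), -23283) = Rational(-1665795, 632)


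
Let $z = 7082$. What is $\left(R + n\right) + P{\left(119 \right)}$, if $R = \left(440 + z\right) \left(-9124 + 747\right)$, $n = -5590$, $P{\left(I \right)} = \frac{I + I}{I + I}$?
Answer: $-63017383$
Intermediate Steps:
$P{\left(I \right)} = 1$ ($P{\left(I \right)} = \frac{2 I}{2 I} = 2 I \frac{1}{2 I} = 1$)
$R = -63011794$ ($R = \left(440 + 7082\right) \left(-9124 + 747\right) = 7522 \left(-8377\right) = -63011794$)
$\left(R + n\right) + P{\left(119 \right)} = \left(-63011794 - 5590\right) + 1 = -63017384 + 1 = -63017383$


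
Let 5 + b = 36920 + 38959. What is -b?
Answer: -75874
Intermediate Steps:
b = 75874 (b = -5 + (36920 + 38959) = -5 + 75879 = 75874)
-b = -1*75874 = -75874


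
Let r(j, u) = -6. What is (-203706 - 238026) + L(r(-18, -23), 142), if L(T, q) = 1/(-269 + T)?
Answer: -121476301/275 ≈ -4.4173e+5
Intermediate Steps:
(-203706 - 238026) + L(r(-18, -23), 142) = (-203706 - 238026) + 1/(-269 - 6) = -441732 + 1/(-275) = -441732 - 1/275 = -121476301/275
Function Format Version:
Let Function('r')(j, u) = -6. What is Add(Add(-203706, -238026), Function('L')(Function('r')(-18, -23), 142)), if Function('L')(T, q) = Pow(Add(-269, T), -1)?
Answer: Rational(-121476301, 275) ≈ -4.4173e+5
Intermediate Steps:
Add(Add(-203706, -238026), Function('L')(Function('r')(-18, -23), 142)) = Add(Add(-203706, -238026), Pow(Add(-269, -6), -1)) = Add(-441732, Pow(-275, -1)) = Add(-441732, Rational(-1, 275)) = Rational(-121476301, 275)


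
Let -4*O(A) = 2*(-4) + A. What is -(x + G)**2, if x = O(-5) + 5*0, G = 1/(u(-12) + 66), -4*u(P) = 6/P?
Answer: -47734281/4477456 ≈ -10.661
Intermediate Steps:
O(A) = 2 - A/4 (O(A) = -(2*(-4) + A)/4 = -(-8 + A)/4 = 2 - A/4)
u(P) = -3/(2*P)
G = 8/529 (G = 1/(-3/2/(-12) + 66) = 1/(-3/2*(-1/12) + 66) = 1/(1/8 + 66) = 1/(529/8) = 8/529 ≈ 0.015123)
x = 13/4 (x = (2 - 1/4*(-5)) + 5*0 = (2 + 5/4) + 0 = 13/4 + 0 = 13/4 ≈ 3.2500)
-(x + G)**2 = -(13/4 + 8/529)**2 = -(6909/2116)**2 = -1*47734281/4477456 = -47734281/4477456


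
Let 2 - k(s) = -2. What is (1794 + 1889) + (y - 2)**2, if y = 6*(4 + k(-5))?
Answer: 5799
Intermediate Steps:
k(s) = 4 (k(s) = 2 - 1*(-2) = 2 + 2 = 4)
y = 48 (y = 6*(4 + 4) = 6*8 = 48)
(1794 + 1889) + (y - 2)**2 = (1794 + 1889) + (48 - 2)**2 = 3683 + 46**2 = 3683 + 2116 = 5799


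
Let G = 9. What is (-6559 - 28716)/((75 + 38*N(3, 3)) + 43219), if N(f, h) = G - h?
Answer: -35275/43522 ≈ -0.81051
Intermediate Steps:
N(f, h) = 9 - h
(-6559 - 28716)/((75 + 38*N(3, 3)) + 43219) = (-6559 - 28716)/((75 + 38*(9 - 1*3)) + 43219) = -35275/((75 + 38*(9 - 3)) + 43219) = -35275/((75 + 38*6) + 43219) = -35275/((75 + 228) + 43219) = -35275/(303 + 43219) = -35275/43522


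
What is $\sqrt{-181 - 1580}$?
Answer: $i \sqrt{1761} \approx 41.964 i$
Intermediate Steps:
$\sqrt{-181 - 1580} = \sqrt{-1761} = i \sqrt{1761}$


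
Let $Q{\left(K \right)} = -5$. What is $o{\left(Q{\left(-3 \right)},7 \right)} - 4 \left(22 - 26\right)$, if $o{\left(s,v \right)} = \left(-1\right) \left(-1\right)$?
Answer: $17$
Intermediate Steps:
$o{\left(s,v \right)} = 1$
$o{\left(Q{\left(-3 \right)},7 \right)} - 4 \left(22 - 26\right) = 1 - 4 \left(22 - 26\right) = 1 - -16 = 1 + 16 = 17$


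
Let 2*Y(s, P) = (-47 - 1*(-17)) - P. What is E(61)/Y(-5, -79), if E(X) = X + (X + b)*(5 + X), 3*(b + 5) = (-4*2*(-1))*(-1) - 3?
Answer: 7030/49 ≈ 143.47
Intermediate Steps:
Y(s, P) = -15 - P/2 (Y(s, P) = ((-47 - 1*(-17)) - P)/2 = ((-47 + 17) - P)/2 = (-30 - P)/2 = -15 - P/2)
b = -26/3 (b = -5 + ((-4*2*(-1))*(-1) - 3)/3 = -5 + (-8*(-1)*(-1) - 3)/3 = -5 + (8*(-1) - 3)/3 = -5 + (-8 - 3)/3 = -5 + (⅓)*(-11) = -5 - 11/3 = -26/3 ≈ -8.6667)
E(X) = X + (5 + X)*(-26/3 + X) (E(X) = X + (X - 26/3)*(5 + X) = X + (-26/3 + X)*(5 + X) = X + (5 + X)*(-26/3 + X))
E(61)/Y(-5, -79) = (-130/3 + 61² - 8/3*61)/(-15 - ½*(-79)) = (-130/3 + 3721 - 488/3)/(-15 + 79/2) = 3515/(49/2) = 3515*(2/49) = 7030/49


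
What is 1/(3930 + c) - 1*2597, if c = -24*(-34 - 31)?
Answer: -14257529/5490 ≈ -2597.0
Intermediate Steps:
c = 1560 (c = -24*(-65) = 1560)
1/(3930 + c) - 1*2597 = 1/(3930 + 1560) - 1*2597 = 1/5490 - 2597 = -14257529/5490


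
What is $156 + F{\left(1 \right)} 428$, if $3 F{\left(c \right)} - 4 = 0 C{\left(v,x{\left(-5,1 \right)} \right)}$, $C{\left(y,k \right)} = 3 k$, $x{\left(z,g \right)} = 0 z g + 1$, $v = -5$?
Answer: $\frac{2180}{3} \approx 726.67$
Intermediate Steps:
$x{\left(z,g \right)} = 1$ ($x{\left(z,g \right)} = 0 g + 1 = 0 + 1 = 1$)
$F{\left(c \right)} = \frac{4}{3}$ ($F{\left(c \right)} = \frac{4}{3} + \frac{0 \cdot 3 \cdot 1}{3} = \frac{4}{3} + \frac{0 \cdot 3}{3} = \frac{4}{3} + \frac{1}{3} \cdot 0 = \frac{4}{3} + 0 = \frac{4}{3}$)
$156 + F{\left(1 \right)} 428 = 156 + \frac{4}{3} \cdot 428 = 156 + \frac{1712}{3} = \frac{2180}{3}$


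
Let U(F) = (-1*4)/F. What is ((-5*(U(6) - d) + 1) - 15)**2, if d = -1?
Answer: 2209/9 ≈ 245.44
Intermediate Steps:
U(F) = -4/F
((-5*(U(6) - d) + 1) - 15)**2 = ((-5*(-4/6 - 1*(-1)) + 1) - 15)**2 = ((-5*(-4*1/6 + 1) + 1) - 15)**2 = ((-5*(-2/3 + 1) + 1) - 15)**2 = ((-5*1/3 + 1) - 15)**2 = ((-5/3 + 1) - 15)**2 = (-2/3 - 15)**2 = (-47/3)**2 = 2209/9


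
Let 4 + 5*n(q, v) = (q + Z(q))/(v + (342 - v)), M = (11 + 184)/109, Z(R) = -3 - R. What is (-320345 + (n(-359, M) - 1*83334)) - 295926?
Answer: -398775307/570 ≈ -6.9961e+5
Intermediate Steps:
M = 195/109 (M = 195*(1/109) = 195/109 ≈ 1.7890)
n(q, v) = -457/570 (n(q, v) = -⅘ + ((q + (-3 - q))/(v + (342 - v)))/5 = -⅘ + (-3/342)/5 = -⅘ + (-3*1/342)/5 = -⅘ + (⅕)*(-1/114) = -⅘ - 1/570 = -457/570)
(-320345 + (n(-359, M) - 1*83334)) - 295926 = (-320345 + (-457/570 - 1*83334)) - 295926 = (-320345 + (-457/570 - 83334)) - 295926 = (-320345 - 47500837/570) - 295926 = -230097487/570 - 295926 = -398775307/570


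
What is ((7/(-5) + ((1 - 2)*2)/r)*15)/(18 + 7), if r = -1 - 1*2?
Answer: -11/25 ≈ -0.44000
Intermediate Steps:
r = -3 (r = -1 - 2 = -3)
((7/(-5) + ((1 - 2)*2)/r)*15)/(18 + 7) = ((7/(-5) + ((1 - 2)*2)/(-3))*15)/(18 + 7) = ((7*(-1/5) - 1*2*(-1/3))*15)/25 = ((-7/5 - 2*(-1/3))*15)*(1/25) = ((-7/5 + 2/3)*15)*(1/25) = -11/15*15*(1/25) = -11*1/25 = -11/25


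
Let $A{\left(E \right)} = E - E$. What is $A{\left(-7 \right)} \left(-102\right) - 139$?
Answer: $-139$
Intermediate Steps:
$A{\left(E \right)} = 0$
$A{\left(-7 \right)} \left(-102\right) - 139 = 0 \left(-102\right) - 139 = 0 - 139 = -139$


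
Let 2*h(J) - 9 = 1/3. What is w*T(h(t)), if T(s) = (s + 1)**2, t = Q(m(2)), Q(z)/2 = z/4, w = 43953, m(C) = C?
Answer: 4234139/3 ≈ 1.4114e+6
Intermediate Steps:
Q(z) = z/2 (Q(z) = 2*(z/4) = z/2)
t = 1 (t = (1/2)*2 = 1)
h(J) = 14/3 (h(J) = 9/2 + (1/3)/2 = 9/2 + (1*(1/3))/2 = 9/2 + (1/2)*(1/3) = 9/2 + 1/6 = 14/3)
T(s) = (1 + s)**2
w*T(h(t)) = 43953*(1 + 14/3)**2 = 43953*(17/3)**2 = 43953*(289/9) = 4234139/3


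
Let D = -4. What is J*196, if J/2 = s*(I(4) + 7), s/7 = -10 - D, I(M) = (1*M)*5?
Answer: -444528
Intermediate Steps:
I(M) = 5*M (I(M) = M*5 = 5*M)
s = -42 (s = 7*(-10 - 1*(-4)) = 7*(-10 + 4) = 7*(-6) = -42)
J = -2268 (J = 2*(-42*(5*4 + 7)) = 2*(-42*(20 + 7)) = 2*(-42*27) = 2*(-1134) = -2268)
J*196 = -2268*196 = -444528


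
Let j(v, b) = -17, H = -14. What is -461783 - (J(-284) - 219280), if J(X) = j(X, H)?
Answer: -242486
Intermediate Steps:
J(X) = -17
-461783 - (J(-284) - 219280) = -461783 - (-17 - 219280) = -461783 - 1*(-219297) = -461783 + 219297 = -242486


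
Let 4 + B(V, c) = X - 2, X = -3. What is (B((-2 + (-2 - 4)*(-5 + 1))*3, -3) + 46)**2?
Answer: 1369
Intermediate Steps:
B(V, c) = -9 (B(V, c) = -4 + (-3 - 2) = -4 - 5 = -9)
(B((-2 + (-2 - 4)*(-5 + 1))*3, -3) + 46)**2 = (-9 + 46)**2 = 37**2 = 1369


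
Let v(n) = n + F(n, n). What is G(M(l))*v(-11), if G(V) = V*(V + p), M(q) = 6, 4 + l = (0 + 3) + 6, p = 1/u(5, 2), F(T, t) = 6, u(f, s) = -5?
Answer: -174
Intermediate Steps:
p = -⅕ (p = 1/(-5) = -⅕ ≈ -0.20000)
v(n) = 6 + n (v(n) = n + 6 = 6 + n)
l = 5 (l = -4 + ((0 + 3) + 6) = -4 + (3 + 6) = -4 + 9 = 5)
G(V) = V*(-⅕ + V) (G(V) = V*(V - ⅕) = V*(-⅕ + V))
G(M(l))*v(-11) = (6*(-⅕ + 6))*(6 - 11) = (6*(29/5))*(-5) = (174/5)*(-5) = -174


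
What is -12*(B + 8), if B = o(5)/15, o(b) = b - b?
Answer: -96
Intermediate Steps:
o(b) = 0
B = 0 (B = 0/15 = 0*(1/15) = 0)
-12*(B + 8) = -12*(0 + 8) = -12*8 = -96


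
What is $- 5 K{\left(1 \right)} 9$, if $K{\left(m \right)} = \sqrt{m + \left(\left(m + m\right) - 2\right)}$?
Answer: $-45$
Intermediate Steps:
$K{\left(m \right)} = \sqrt{-2 + 3 m}$ ($K{\left(m \right)} = \sqrt{m + \left(2 m - 2\right)} = \sqrt{m + \left(-2 + 2 m\right)} = \sqrt{-2 + 3 m}$)
$- 5 K{\left(1 \right)} 9 = - 5 \sqrt{-2 + 3 \cdot 1} \cdot 9 = - 5 \sqrt{-2 + 3} \cdot 9 = - 5 \sqrt{1} \cdot 9 = \left(-5\right) 1 \cdot 9 = \left(-5\right) 9 = -45$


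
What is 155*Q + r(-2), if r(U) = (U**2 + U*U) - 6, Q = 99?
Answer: 15347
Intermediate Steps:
r(U) = -6 + 2*U**2 (r(U) = (U**2 + U**2) - 6 = 2*U**2 - 6 = -6 + 2*U**2)
155*Q + r(-2) = 155*99 + (-6 + 2*(-2)**2) = 15345 + (-6 + 2*4) = 15345 + (-6 + 8) = 15345 + 2 = 15347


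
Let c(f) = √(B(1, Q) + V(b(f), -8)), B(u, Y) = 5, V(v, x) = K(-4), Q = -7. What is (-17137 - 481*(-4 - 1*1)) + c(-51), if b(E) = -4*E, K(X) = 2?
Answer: -14732 + √7 ≈ -14729.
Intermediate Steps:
V(v, x) = 2
c(f) = √7 (c(f) = √(5 + 2) = √7)
(-17137 - 481*(-4 - 1*1)) + c(-51) = (-17137 - 481*(-4 - 1*1)) + √7 = (-17137 - 481*(-4 - 1)) + √7 = (-17137 - 481*(-5)) + √7 = (-17137 + 2405) + √7 = -14732 + √7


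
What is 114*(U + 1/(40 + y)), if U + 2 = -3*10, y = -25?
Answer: -18202/5 ≈ -3640.4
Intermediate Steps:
U = -32 (U = -2 - 3*10 = -2 - 30 = -32)
114*(U + 1/(40 + y)) = 114*(-32 + 1/(40 - 25)) = 114*(-32 + 1/15) = 114*(-479/15) = -18202/5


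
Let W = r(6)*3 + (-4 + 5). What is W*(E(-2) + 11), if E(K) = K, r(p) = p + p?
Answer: 333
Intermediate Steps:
r(p) = 2*p
W = 37 (W = (2*6)*3 + (-4 + 5) = 12*3 + 1 = 36 + 1 = 37)
W*(E(-2) + 11) = 37*(-2 + 11) = 37*9 = 333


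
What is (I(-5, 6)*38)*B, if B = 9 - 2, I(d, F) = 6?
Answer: 1596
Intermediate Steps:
B = 7
(I(-5, 6)*38)*B = (6*38)*7 = 228*7 = 1596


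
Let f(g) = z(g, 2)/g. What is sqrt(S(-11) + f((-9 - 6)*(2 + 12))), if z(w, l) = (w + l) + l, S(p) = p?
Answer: 2*I*sqrt(27615)/105 ≈ 3.1653*I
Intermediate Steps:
z(w, l) = w + 2*l (z(w, l) = (l + w) + l = w + 2*l)
f(g) = (4 + g)/g (f(g) = (g + 2*2)/g = (g + 4)/g = (4 + g)/g)
sqrt(S(-11) + f((-9 - 6)*(2 + 12))) = sqrt(-11 + (4 + (-9 - 6)*(2 + 12))/(((-9 - 6)*(2 + 12)))) = sqrt(-11 + (4 - 15*14)/((-15*14))) = sqrt(-11 + (4 - 210)/(-210)) = sqrt(-11 - 1/210*(-206)) = sqrt(-11 + 103/105) = sqrt(-1052/105) = 2*I*sqrt(27615)/105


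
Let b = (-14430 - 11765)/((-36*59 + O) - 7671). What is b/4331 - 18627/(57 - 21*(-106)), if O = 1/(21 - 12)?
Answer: -2370385584011/290545975214 ≈ -8.1584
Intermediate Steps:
O = ⅑ (O = 1/9 = ⅑ ≈ 0.11111)
b = 235755/88154 (b = (-14430 - 11765)/((-36*59 + ⅑) - 7671) = -26195/((-2124 + ⅑) - 7671) = -26195/(-19115/9 - 7671) = -26195/(-88154/9) = -26195*(-9/88154) = 235755/88154 ≈ 2.6744)
b/4331 - 18627/(57 - 21*(-106)) = (235755/88154)/4331 - 18627/(57 - 21*(-106)) = (235755/88154)*(1/4331) - 18627/(57 + 2226) = 235755/381794974 - 18627/2283 = 235755/381794974 - 18627*1/2283 = 235755/381794974 - 6209/761 = -2370385584011/290545975214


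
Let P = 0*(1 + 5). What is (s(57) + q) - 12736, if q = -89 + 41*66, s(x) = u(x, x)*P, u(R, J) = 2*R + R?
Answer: -10119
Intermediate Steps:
P = 0 (P = 0*6 = 0)
u(R, J) = 3*R
s(x) = 0 (s(x) = (3*x)*0 = 0)
q = 2617 (q = -89 + 2706 = 2617)
(s(57) + q) - 12736 = (0 + 2617) - 12736 = 2617 - 12736 = -10119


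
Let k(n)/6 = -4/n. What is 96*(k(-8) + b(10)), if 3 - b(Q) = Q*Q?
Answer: -9024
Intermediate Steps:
b(Q) = 3 - Q² (b(Q) = 3 - Q*Q = 3 - Q²)
k(n) = -24/n (k(n) = 6*(-4/n) = -24/n)
96*(k(-8) + b(10)) = 96*(-24/(-8) + (3 - 1*10²)) = 96*(-24*(-⅛) + (3 - 1*100)) = 96*(3 + (3 - 100)) = 96*(3 - 97) = 96*(-94) = -9024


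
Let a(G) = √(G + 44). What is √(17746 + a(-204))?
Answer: √(17746 + 4*I*√10) ≈ 133.21 + 0.0475*I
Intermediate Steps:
a(G) = √(44 + G)
√(17746 + a(-204)) = √(17746 + √(44 - 204)) = √(17746 + √(-160)) = √(17746 + 4*I*√10)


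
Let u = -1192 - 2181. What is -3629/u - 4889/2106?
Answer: -8847923/7103538 ≈ -1.2456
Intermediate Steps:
u = -3373
-3629/u - 4889/2106 = -3629/(-3373) - 4889/2106 = -3629*(-1/3373) - 4889*1/2106 = 3629/3373 - 4889/2106 = -8847923/7103538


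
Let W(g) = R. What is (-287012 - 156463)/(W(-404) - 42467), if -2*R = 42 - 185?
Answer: 886950/84791 ≈ 10.460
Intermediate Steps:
R = 143/2 (R = -(42 - 185)/2 = -½*(-143) = 143/2 ≈ 71.500)
W(g) = 143/2
(-287012 - 156463)/(W(-404) - 42467) = (-287012 - 156463)/(143/2 - 42467) = -443475/(-84791/2) = -443475*(-2/84791) = 886950/84791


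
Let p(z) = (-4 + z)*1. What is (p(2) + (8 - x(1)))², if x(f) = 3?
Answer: 9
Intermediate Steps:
p(z) = -4 + z
(p(2) + (8 - x(1)))² = ((-4 + 2) + (8 - 1*3))² = (-2 + (8 - 3))² = (-2 + 5)² = 3² = 9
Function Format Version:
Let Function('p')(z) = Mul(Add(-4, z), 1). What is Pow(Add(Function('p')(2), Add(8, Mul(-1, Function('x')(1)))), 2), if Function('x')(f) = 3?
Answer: 9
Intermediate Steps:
Function('p')(z) = Add(-4, z)
Pow(Add(Function('p')(2), Add(8, Mul(-1, Function('x')(1)))), 2) = Pow(Add(Add(-4, 2), Add(8, Mul(-1, 3))), 2) = Pow(Add(-2, Add(8, -3)), 2) = Pow(Add(-2, 5), 2) = Pow(3, 2) = 9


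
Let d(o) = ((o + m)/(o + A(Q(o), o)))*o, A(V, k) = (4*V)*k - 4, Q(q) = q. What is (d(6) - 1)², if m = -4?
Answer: 4489/5329 ≈ 0.84237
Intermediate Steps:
A(V, k) = -4 + 4*V*k (A(V, k) = 4*V*k - 4 = -4 + 4*V*k)
d(o) = o*(-4 + o)/(-4 + o + 4*o²) (d(o) = ((o - 4)/(o + (-4 + 4*o*o)))*o = ((-4 + o)/(o + (-4 + 4*o²)))*o = ((-4 + o)/(-4 + o + 4*o²))*o = o*(-4 + o)/(-4 + o + 4*o²))
(d(6) - 1)² = (6*(-4 + 6)/(-4 + 6 + 4*6²) - 1)² = (6*2/(-4 + 6 + 4*36) - 1)² = (6*2/(-4 + 6 + 144) - 1)² = (6*2/146 - 1)² = (6*(1/146)*2 - 1)² = (6/73 - 1)² = (-67/73)² = 4489/5329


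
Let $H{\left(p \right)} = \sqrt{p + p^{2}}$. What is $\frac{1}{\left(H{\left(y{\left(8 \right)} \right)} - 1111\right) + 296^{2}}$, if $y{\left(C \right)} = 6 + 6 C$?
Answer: $\frac{5767}{498874137} - \frac{\sqrt{330}}{2494370685} \approx 1.1553 \cdot 10^{-5}$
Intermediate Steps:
$\frac{1}{\left(H{\left(y{\left(8 \right)} \right)} - 1111\right) + 296^{2}} = \frac{1}{\left(\sqrt{\left(6 + 6 \cdot 8\right) \left(1 + \left(6 + 6 \cdot 8\right)\right)} - 1111\right) + 296^{2}} = \frac{1}{\left(\sqrt{\left(6 + 48\right) \left(1 + \left(6 + 48\right)\right)} - 1111\right) + 87616} = \frac{1}{\left(\sqrt{54 \left(1 + 54\right)} - 1111\right) + 87616} = \frac{1}{\left(\sqrt{54 \cdot 55} - 1111\right) + 87616} = \frac{1}{\left(\sqrt{2970} - 1111\right) + 87616} = \frac{1}{\left(3 \sqrt{330} - 1111\right) + 87616} = \frac{1}{\left(-1111 + 3 \sqrt{330}\right) + 87616} = \frac{1}{86505 + 3 \sqrt{330}}$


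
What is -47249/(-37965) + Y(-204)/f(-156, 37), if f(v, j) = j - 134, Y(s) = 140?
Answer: -731947/3682605 ≈ -0.19876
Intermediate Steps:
f(v, j) = -134 + j
-47249/(-37965) + Y(-204)/f(-156, 37) = -47249/(-37965) + 140/(-134 + 37) = -47249*(-1/37965) + 140/(-97) = 47249/37965 + 140*(-1/97) = 47249/37965 - 140/97 = -731947/3682605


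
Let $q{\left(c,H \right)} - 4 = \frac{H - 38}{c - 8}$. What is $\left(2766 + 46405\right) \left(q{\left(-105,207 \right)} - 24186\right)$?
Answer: $- \frac{134371312685}{113} \approx -1.1891 \cdot 10^{9}$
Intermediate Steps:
$q{\left(c,H \right)} = 4 + \frac{-38 + H}{-8 + c}$ ($q{\left(c,H \right)} = 4 + \frac{H - 38}{c - 8} = 4 + \frac{-38 + H}{-8 + c}$)
$\left(2766 + 46405\right) \left(q{\left(-105,207 \right)} - 24186\right) = \left(2766 + 46405\right) \left(\frac{-70 + 207 + 4 \left(-105\right)}{-8 - 105} - 24186\right) = 49171 \left(\frac{-70 + 207 - 420}{-113} - 24186\right) = 49171 \left(\left(- \frac{1}{113}\right) \left(-283\right) - 24186\right) = 49171 \left(\frac{283}{113} - 24186\right) = 49171 \left(- \frac{2732735}{113}\right) = - \frac{134371312685}{113}$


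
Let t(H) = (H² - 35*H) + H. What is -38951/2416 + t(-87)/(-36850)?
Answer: -66398981/4046800 ≈ -16.408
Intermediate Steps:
t(H) = H² - 34*H
-38951/2416 + t(-87)/(-36850) = -38951/2416 - 87*(-34 - 87)/(-36850) = -38951*1/2416 - 87*(-121)*(-1/36850) = -38951/2416 + 10527*(-1/36850) = -38951/2416 - 957/3350 = -66398981/4046800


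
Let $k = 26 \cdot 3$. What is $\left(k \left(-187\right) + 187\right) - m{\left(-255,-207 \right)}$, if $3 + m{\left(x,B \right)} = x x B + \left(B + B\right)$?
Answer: $13446193$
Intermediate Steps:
$k = 78$
$m{\left(x,B \right)} = -3 + 2 B + B x^{2}$ ($m{\left(x,B \right)} = -3 + \left(x x B + \left(B + B\right)\right) = -3 + \left(x^{2} B + 2 B\right) = -3 + \left(B x^{2} + 2 B\right) = -3 + \left(2 B + B x^{2}\right) = -3 + 2 B + B x^{2}$)
$\left(k \left(-187\right) + 187\right) - m{\left(-255,-207 \right)} = \left(78 \left(-187\right) + 187\right) - \left(-3 + 2 \left(-207\right) - 207 \left(-255\right)^{2}\right) = \left(-14586 + 187\right) - \left(-3 - 414 - 13460175\right) = -14399 - \left(-3 - 414 - 13460175\right) = -14399 - -13460592 = -14399 + 13460592 = 13446193$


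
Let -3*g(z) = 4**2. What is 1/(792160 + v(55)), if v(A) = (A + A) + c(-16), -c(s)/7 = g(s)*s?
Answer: 3/2375018 ≈ 1.2631e-6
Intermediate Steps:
g(z) = -16/3 (g(z) = -1/3*4**2 = -1/3*16 = -16/3)
c(s) = 112*s/3 (c(s) = -(-112)*s/3 = 112*s/3)
v(A) = -1792/3 + 2*A (v(A) = (A + A) + (112/3)*(-16) = 2*A - 1792/3 = -1792/3 + 2*A)
1/(792160 + v(55)) = 1/(792160 + (-1792/3 + 2*55)) = 1/(792160 + (-1792/3 + 110)) = 1/(792160 - 1462/3) = 1/(2375018/3) = 3/2375018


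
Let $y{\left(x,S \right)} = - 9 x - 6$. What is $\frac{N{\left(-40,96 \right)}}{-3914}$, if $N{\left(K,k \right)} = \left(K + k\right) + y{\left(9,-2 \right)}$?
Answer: $\frac{31}{3914} \approx 0.0079203$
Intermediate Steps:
$y{\left(x,S \right)} = -6 - 9 x$
$N{\left(K,k \right)} = -87 + K + k$ ($N{\left(K,k \right)} = \left(K + k\right) - 87 = -87 + K + k$)
$\frac{N{\left(-40,96 \right)}}{-3914} = \frac{-87 - 40 + 96}{-3914} = \left(-31\right) \left(- \frac{1}{3914}\right) = \frac{31}{3914}$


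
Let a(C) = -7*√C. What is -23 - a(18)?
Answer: -23 + 21*√2 ≈ 6.6985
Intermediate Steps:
-23 - a(18) = -23 - (-7)*√18 = -23 - (-7)*3*√2 = -23 - (-21)*√2 = -23 + 21*√2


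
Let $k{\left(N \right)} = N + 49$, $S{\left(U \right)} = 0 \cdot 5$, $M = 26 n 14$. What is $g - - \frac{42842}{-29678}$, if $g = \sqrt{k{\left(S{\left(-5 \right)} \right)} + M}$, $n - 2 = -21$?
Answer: $- \frac{21421}{14839} + 3 i \sqrt{763} \approx -1.4436 + 82.867 i$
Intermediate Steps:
$n = -19$ ($n = 2 - 21 = -19$)
$M = -6916$ ($M = 26 \left(-19\right) 14 = \left(-494\right) 14 = -6916$)
$S{\left(U \right)} = 0$
$k{\left(N \right)} = 49 + N$
$g = 3 i \sqrt{763}$ ($g = \sqrt{\left(49 + 0\right) - 6916} = \sqrt{49 - 6916} = \sqrt{-6867} = 3 i \sqrt{763} \approx 82.867 i$)
$g - - \frac{42842}{-29678} = 3 i \sqrt{763} - - \frac{42842}{-29678} = 3 i \sqrt{763} - \left(-42842\right) \left(- \frac{1}{29678}\right) = 3 i \sqrt{763} - \frac{21421}{14839} = - \frac{21421}{14839} + 3 i \sqrt{763}$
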